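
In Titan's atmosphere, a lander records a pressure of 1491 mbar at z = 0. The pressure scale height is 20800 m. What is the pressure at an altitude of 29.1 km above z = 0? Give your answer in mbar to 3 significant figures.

P ≈ 368 mbar

Barometric formula: P = P₀ exp(−z/H).
z/H = 29100/20800 = 1.3990; exp(−1.3990) = 0.24684.
P = 1491 × 0.24684 = 368.04 mbar.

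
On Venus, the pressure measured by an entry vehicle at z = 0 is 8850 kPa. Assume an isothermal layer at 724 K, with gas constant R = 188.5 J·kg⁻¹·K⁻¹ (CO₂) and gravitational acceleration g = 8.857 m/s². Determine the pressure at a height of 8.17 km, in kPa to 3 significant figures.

P ≈ 5210 kPa

Scale height: H = RT/g = 188.5 × 724 / 8.857 = 15409 m.
Barometric formula: P = P₀ exp(−z/H).
z/H = 8170.0/15409 = 0.53021; exp(−0.53021) = 0.58848.
P = 8850 × 0.58848 = 5208.0 kPa.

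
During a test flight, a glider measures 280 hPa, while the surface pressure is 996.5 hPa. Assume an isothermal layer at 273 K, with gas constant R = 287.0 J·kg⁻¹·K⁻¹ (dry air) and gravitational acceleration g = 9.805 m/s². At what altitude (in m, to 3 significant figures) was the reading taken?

Scale height: H = RT/g = 287.0 × 273 / 9.805 = 7990.9 m.
Invert the barometric formula: z = H ln(P₀/P).
P₀/P = 996.5/280 = 3.5589; ln(3.5589) = 1.2695.
z = 7990.9 × 1.2695 = 10144 m.

z ≈ 10100 m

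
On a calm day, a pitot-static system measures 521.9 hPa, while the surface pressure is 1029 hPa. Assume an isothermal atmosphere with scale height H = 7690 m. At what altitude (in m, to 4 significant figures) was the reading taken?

Invert the barometric formula: z = H ln(P₀/P).
P₀/P = 1029/521.9 = 1.9716; ln(1.9716) = 0.67885.
z = 7690.0 × 0.67885 = 5220.4 m.

z ≈ 5220 m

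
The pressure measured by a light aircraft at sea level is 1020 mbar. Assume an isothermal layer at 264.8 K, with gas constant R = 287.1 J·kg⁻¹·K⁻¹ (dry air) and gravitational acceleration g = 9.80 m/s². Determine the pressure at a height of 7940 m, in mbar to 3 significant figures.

P ≈ 367 mbar

Scale height: H = RT/g = 287.1 × 264.8 / 9.80 = 7757.6 m.
Barometric formula: P = P₀ exp(−z/H).
z/H = 7940.0/7757.6 = 1.0235; exp(−1.0235) = 0.35934.
P = 1020 × 0.35934 = 366.53 mbar.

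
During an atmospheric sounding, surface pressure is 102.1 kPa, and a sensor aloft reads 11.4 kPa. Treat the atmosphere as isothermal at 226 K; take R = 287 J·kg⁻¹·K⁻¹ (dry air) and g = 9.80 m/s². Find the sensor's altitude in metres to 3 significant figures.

z ≈ 14500 m

Scale height: H = RT/g = 287 × 226 / 9.80 = 6618.6 m.
Invert the barometric formula: z = H ln(P₀/P).
P₀/P = 102.1/11.4 = 8.9561; ln(8.9561) = 2.1923.
z = 6618.6 × 2.1923 = 14510 m.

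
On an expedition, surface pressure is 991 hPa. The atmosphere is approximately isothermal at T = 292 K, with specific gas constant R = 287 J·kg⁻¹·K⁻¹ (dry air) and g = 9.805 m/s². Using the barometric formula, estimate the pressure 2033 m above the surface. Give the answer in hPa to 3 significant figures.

Scale height: H = RT/g = 287 × 292 / 9.805 = 8547.1 m.
Barometric formula: P = P₀ exp(−z/H).
z/H = 2033.0/8547.1 = 0.23786; exp(−0.23786) = 0.78831.
P = 991 × 0.78831 = 781.22 hPa.

P ≈ 781 hPa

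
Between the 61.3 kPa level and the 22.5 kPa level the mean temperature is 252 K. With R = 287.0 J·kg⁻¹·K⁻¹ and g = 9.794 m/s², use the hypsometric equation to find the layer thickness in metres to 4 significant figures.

Δz ≈ 7401 m

Hypsometric equation: Δz = (R T̄/g) ln(P₁/P₂).
R T̄/g = 287.0 × 252 / 9.794 = 7384.5 m.
ln(61.3/22.5) = ln(2.7244) = 1.0022.
Δz = 7384.5 × 1.0022 = 7400.7 m.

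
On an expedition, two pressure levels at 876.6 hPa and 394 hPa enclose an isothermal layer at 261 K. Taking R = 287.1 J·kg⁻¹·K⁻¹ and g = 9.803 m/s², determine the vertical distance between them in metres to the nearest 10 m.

Hypsometric equation: Δz = (R T̄/g) ln(P₁/P₂).
R T̄/g = 287.1 × 261 / 9.803 = 7643.9 m.
ln(876.6/394) = ln(2.2249) = 0.79971.
Δz = 7643.9 × 0.79971 = 6112.9 m.

Δz ≈ 6110 m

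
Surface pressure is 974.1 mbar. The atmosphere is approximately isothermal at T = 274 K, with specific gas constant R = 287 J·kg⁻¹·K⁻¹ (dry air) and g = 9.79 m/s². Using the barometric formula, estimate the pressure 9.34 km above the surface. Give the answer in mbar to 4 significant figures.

P ≈ 304.5 mbar

Scale height: H = RT/g = 287 × 274 / 9.79 = 8032.5 m.
Barometric formula: P = P₀ exp(−z/H).
z/H = 9340.0/8032.5 = 1.1628; exp(−1.1628) = 0.31261.
P = 974.1 × 0.31261 = 304.51 mbar.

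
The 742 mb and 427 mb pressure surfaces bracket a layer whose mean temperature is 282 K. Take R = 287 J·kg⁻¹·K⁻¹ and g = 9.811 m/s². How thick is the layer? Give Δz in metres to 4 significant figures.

Δz ≈ 4558 m

Hypsometric equation: Δz = (R T̄/g) ln(P₁/P₂).
R T̄/g = 287 × 282 / 9.811 = 8249.3 m.
ln(742/427) = ln(1.7377) = 0.55256.
Δz = 8249.3 × 0.55256 = 4558.2 m.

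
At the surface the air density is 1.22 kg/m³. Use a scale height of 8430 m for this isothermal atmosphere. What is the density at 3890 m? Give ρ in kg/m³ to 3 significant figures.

In an isothermal atmosphere, density decays like pressure: ρ = ρ₀ exp(−z/H).
z/H = 3890.0/8430.0 = 0.46145; exp(−0.46145) = 0.63037.
ρ = 1.22 × 0.63037 = 0.76905 kg/m³.

ρ ≈ 0.769 kg/m³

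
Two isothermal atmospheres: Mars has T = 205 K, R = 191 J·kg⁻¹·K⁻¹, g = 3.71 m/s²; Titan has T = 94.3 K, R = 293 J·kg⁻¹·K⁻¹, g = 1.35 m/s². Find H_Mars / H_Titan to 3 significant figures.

H_Mars/H_Titan ≈ 0.516

H = RT/g for each body.
H_Mars = 191 × 205 / 3.71 = 10554 m.
H_Titan = 293 × 94.3 / 1.35 = 20467 m.
H_Mars/H_Titan = 10554/20467 = 0.51566.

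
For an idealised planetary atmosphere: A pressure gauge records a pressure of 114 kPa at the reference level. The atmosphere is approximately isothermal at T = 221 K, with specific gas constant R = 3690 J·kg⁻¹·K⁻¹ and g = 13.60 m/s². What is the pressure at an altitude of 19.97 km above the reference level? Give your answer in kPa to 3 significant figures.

Scale height: H = RT/g = 3690 × 221 / 13.60 = 59962 m.
Barometric formula: P = P₀ exp(−z/H).
z/H = 19970/59962 = 0.33304; exp(−0.33304) = 0.71674.
P = 114 × 0.71674 = 81.708 kPa.

P ≈ 81.7 kPa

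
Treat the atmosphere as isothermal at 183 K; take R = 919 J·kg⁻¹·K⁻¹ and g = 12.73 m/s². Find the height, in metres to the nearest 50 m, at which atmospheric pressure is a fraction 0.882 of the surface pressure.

z ≈ 1650 m

Scale height: H = RT/g = 919 × 183 / 12.73 = 13211 m.
Set P/P₀ = exp(−z/H) = 0.882, so z = −H ln(0.882).
−ln(0.882) = 0.12556; z = 13211 × 0.12556 = 1658.8 m.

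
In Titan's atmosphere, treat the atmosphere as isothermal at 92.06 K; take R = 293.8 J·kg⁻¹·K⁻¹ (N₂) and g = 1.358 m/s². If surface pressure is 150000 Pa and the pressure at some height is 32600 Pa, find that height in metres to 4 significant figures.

z ≈ 30400 m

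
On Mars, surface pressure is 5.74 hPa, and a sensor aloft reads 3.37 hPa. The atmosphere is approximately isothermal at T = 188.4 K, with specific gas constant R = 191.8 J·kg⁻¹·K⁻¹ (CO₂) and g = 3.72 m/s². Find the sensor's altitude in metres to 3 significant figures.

z ≈ 5170 m

Scale height: H = RT/g = 191.8 × 188.4 / 3.72 = 9713.7 m.
Invert the barometric formula: z = H ln(P₀/P).
P₀/P = 5.74/3.37 = 1.7033; ln(1.7033) = 0.53257.
z = 9713.7 × 0.53257 = 5173.2 m.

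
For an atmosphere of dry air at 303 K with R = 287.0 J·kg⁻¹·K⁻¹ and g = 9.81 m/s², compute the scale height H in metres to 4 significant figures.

The scale height of an isothermal atmosphere is H = RT/g.
H = 287.0 × 303 / 9.81 = 86961/9.81 = 8864.5 m.

H ≈ 8865 m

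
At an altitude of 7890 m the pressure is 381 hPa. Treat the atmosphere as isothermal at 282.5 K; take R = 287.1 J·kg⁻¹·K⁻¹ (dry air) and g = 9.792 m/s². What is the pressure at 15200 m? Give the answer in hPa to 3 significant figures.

Scale height: H = RT/g = 287.1 × 282.5 / 9.792 = 8282.9 m.
Between two levels, P₂ = P₁ exp(−Δz/H) with Δz = z₂ − z₁.
Δz = 15200 − 7890.0 = 7310.0 m; Δz/H = 7310.0/8282.9 = 0.88254.
P₂ = 381 × exp(−0.88254) = 381 × 0.41373 = 157.63 hPa.

P ≈ 158 hPa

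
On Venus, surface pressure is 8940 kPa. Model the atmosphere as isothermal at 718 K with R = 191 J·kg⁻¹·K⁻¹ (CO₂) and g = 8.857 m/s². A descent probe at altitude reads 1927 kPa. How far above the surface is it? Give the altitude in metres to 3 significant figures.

Scale height: H = RT/g = 191 × 718 / 8.857 = 15484 m.
Invert the barometric formula: z = H ln(P₀/P).
P₀/P = 8940/1927 = 4.6393; ln(4.6393) = 1.5346.
z = 15484 × 1.5346 = 23762 m.

z ≈ 23800 m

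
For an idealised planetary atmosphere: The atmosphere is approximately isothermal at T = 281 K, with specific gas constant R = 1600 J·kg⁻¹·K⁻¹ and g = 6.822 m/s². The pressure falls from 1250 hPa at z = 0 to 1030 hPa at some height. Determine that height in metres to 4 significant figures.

Scale height: H = RT/g = 1600 × 281 / 6.822 = 65904 m.
Invert the barometric formula: z = H ln(P₀/P).
P₀/P = 1250/1030 = 1.2136; ln(1.2136) = 0.19359.
z = 65904 × 0.19359 = 12758 m.

z ≈ 12760 m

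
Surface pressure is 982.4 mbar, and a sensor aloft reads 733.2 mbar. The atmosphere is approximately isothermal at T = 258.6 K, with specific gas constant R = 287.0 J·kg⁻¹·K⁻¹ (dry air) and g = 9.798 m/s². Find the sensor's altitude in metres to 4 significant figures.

z ≈ 2216 m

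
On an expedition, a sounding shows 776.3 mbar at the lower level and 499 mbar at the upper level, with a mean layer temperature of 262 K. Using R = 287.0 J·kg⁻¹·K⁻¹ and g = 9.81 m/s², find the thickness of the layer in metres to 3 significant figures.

Δz ≈ 3390 m

Hypsometric equation: Δz = (R T̄/g) ln(P₁/P₂).
R T̄/g = 287.0 × 262 / 9.81 = 7665.0 m.
ln(776.3/499) = ln(1.5557) = 0.44193.
Δz = 7665.0 × 0.44193 = 3387.4 m.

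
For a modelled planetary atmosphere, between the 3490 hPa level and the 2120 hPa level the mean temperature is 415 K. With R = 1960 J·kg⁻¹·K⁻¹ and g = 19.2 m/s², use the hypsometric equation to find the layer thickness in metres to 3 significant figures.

Hypsometric equation: Δz = (R T̄/g) ln(P₁/P₂).
R T̄/g = 1960 × 415 / 19.2 = 42365 m.
ln(3490/2120) = ln(1.6462) = 0.49847.
Δz = 42365 × 0.49847 = 21118 m.

Δz ≈ 21100 m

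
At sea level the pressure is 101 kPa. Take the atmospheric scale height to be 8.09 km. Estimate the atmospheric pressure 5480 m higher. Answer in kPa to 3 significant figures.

P ≈ 51.3 kPa

Barometric formula: P = P₀ exp(−z/H).
z/H = 5480.0/8090.0 = 0.67738; exp(−0.67738) = 0.50795.
P = 101 × 0.50795 = 51.303 kPa.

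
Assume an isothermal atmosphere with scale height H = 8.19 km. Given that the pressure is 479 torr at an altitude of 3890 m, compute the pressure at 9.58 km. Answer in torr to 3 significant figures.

Between two levels, P₂ = P₁ exp(−Δz/H) with Δz = z₂ − z₁.
Δz = 9580.0 − 3890.0 = 5690.0 m; Δz/H = 5690.0/8190.0 = 0.69475.
P₂ = 479 × exp(−0.69475) = 479 × 0.49920 = 239.12 torr.

P ≈ 239 torr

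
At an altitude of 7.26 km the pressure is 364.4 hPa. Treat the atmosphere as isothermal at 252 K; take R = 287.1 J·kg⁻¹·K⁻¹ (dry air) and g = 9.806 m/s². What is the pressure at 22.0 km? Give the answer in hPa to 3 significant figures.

P ≈ 49.4 hPa

Scale height: H = RT/g = 287.1 × 252 / 9.806 = 7378.1 m.
Between two levels, P₂ = P₁ exp(−Δz/H) with Δz = z₂ − z₁.
Δz = 22000 − 7260.0 = 14740 m; Δz/H = 14740/7378.1 = 1.9978.
P₂ = 364.4 × exp(−1.9978) = 364.4 × 0.13563 = 49.424 hPa.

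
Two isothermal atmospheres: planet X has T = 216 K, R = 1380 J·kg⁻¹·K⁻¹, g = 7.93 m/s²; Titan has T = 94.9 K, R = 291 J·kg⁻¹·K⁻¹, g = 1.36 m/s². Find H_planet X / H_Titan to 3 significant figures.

H_planet X/H_Titan ≈ 1.85

H = RT/g for each body.
H_planet X = 1380 × 216 / 7.93 = 37589 m.
H_Titan = 291 × 94.9 / 1.36 = 20306 m.
H_planet X/H_Titan = 37589/20306 = 1.8511.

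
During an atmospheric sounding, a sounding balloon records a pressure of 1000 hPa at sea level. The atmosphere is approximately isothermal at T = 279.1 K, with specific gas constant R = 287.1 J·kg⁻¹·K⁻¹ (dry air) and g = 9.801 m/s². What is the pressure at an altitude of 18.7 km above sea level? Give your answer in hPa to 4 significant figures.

P ≈ 101.5 hPa

Scale height: H = RT/g = 287.1 × 279.1 / 9.801 = 8175.7 m.
Barometric formula: P = P₀ exp(−z/H).
z/H = 18700/8175.7 = 2.2873; exp(−2.2873) = 0.10154.
P = 1000 × 0.10154 = 101.54 hPa.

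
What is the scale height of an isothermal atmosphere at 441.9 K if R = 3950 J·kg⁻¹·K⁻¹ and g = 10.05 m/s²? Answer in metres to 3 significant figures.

The scale height of an isothermal atmosphere is H = RT/g.
H = 3950 × 441.9 / 10.05 = 1745500/10.05 = 173680 m.

H ≈ 174000 m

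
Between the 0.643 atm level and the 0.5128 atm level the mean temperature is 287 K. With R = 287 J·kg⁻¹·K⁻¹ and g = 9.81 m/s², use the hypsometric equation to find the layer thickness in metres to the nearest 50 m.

Hypsometric equation: Δz = (R T̄/g) ln(P₁/P₂).
R T̄/g = 287 × 287 / 9.81 = 8396.4 m.
ln(0.643/0.5128) = ln(1.2539) = 0.22626.
Δz = 8396.4 × 0.22626 = 1899.8 m.

Δz ≈ 1900 m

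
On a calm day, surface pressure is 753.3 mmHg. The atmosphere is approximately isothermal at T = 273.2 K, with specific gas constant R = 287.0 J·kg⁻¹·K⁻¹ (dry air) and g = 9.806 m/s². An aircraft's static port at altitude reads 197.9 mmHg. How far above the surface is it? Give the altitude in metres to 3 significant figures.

z ≈ 10700 m

Scale height: H = RT/g = 287.0 × 273.2 / 9.806 = 7996.0 m.
Invert the barometric formula: z = H ln(P₀/P).
P₀/P = 753.3/197.9 = 3.8065; ln(3.8065) = 1.3367.
z = 7996.0 × 1.3367 = 10688 m.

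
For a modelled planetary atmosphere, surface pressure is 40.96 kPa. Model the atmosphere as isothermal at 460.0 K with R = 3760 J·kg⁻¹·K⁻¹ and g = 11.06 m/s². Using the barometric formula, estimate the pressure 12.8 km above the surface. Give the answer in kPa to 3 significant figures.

P ≈ 37.7 kPa

Scale height: H = RT/g = 3760 × 460.0 / 11.06 = 156380 m.
Barometric formula: P = P₀ exp(−z/H).
z/H = 12800/156380 = 0.081852; exp(−0.081852) = 0.92141.
P = 40.96 × 0.92141 = 37.741 kPa.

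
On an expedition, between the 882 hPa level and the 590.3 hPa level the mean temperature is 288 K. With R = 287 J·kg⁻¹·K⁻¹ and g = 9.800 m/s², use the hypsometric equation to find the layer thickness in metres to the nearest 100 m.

Δz ≈ 3400 m

Hypsometric equation: Δz = (R T̄/g) ln(P₁/P₂).
R T̄/g = 287 × 288 / 9.800 = 8434.3 m.
ln(882/590.3) = ln(1.4942) = 0.40159.
Δz = 8434.3 × 0.40159 = 3387.1 m.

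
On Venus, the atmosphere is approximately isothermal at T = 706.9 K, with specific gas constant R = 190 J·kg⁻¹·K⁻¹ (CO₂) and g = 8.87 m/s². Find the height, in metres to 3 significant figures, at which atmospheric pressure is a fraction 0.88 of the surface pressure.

z ≈ 1940 m

Scale height: H = RT/g = 190 × 706.9 / 8.87 = 15142 m.
Set P/P₀ = exp(−z/H) = 0.88, so z = −H ln(0.88).
−ln(0.88) = 0.12783; z = 15142 × 0.12783 = 1935.6 m.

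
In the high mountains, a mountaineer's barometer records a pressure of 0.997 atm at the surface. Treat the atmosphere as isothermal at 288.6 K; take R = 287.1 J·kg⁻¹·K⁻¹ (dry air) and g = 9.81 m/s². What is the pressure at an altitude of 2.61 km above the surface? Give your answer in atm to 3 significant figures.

Scale height: H = RT/g = 287.1 × 288.6 / 9.81 = 8446.2 m.
Barometric formula: P = P₀ exp(−z/H).
z/H = 2610.0/8446.2 = 0.30901; exp(−0.30901) = 0.73417.
P = 0.997 × 0.73417 = 0.73197 atm.

P ≈ 0.732 atm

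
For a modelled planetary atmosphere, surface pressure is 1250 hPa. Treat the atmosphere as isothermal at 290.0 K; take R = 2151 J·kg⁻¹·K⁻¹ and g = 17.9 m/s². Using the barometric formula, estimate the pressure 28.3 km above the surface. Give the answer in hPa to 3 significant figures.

Scale height: H = RT/g = 2151 × 290.0 / 17.9 = 34849 m.
Barometric formula: P = P₀ exp(−z/H).
z/H = 28300/34849 = 0.81207; exp(−0.81207) = 0.44394.
P = 1250 × 0.44394 = 554.92 hPa.

P ≈ 555 hPa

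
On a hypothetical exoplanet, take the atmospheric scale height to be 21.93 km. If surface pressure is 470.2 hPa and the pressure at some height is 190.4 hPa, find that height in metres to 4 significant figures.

Invert the barometric formula: z = H ln(P₀/P).
P₀/P = 470.2/190.4 = 2.4695; ln(2.4695) = 0.90402.
z = 21930 × 0.90402 = 19825 m.

z ≈ 19830 m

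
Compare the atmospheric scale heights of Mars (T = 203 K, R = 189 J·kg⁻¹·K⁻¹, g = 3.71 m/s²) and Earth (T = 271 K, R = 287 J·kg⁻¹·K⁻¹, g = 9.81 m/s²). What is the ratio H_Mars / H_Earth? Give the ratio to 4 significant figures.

H_Mars/H_Earth ≈ 1.304

H = RT/g for each body.
H_Mars = 189 × 203 / 3.71 = 10342 m.
H_Earth = 287 × 271 / 9.81 = 7928.3 m.
H_Mars/H_Earth = 10342/7928.3 = 1.3044.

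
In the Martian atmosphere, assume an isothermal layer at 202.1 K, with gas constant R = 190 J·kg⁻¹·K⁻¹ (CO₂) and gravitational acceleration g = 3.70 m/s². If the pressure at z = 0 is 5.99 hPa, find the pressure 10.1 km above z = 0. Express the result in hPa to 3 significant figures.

P ≈ 2.26 hPa

Scale height: H = RT/g = 190 × 202.1 / 3.70 = 10378 m.
Barometric formula: P = P₀ exp(−z/H).
z/H = 10100/10378 = 0.97321; exp(−0.97321) = 0.37787.
P = 5.99 × 0.37787 = 2.2634 hPa.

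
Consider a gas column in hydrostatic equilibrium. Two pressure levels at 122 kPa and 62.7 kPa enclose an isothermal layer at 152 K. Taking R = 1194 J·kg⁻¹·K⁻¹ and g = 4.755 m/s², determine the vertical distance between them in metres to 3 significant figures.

Hypsometric equation: Δz = (R T̄/g) ln(P₁/P₂).
R T̄/g = 1194 × 152 / 4.755 = 38168 m.
ln(122/62.7) = ln(1.9458) = 0.66567.
Δz = 38168 × 0.66567 = 25407 m.

Δz ≈ 25400 m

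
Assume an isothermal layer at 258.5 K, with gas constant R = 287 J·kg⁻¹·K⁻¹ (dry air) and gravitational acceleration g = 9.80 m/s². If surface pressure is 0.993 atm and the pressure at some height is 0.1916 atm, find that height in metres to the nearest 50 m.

Scale height: H = RT/g = 287 × 258.5 / 9.80 = 7570.4 m.
Invert the barometric formula: z = H ln(P₀/P).
P₀/P = 0.993/0.1916 = 5.1827; ln(5.1827) = 1.6453.
z = 7570.4 × 1.6453 = 12456 m.

z ≈ 12450 m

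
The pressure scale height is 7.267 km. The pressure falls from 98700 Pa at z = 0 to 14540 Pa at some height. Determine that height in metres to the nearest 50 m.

z ≈ 13900 m

Invert the barometric formula: z = H ln(P₀/P).
P₀/P = 98700/14540 = 6.7882; ln(6.7882) = 1.9152.
z = 7267.0 × 1.9152 = 13918 m.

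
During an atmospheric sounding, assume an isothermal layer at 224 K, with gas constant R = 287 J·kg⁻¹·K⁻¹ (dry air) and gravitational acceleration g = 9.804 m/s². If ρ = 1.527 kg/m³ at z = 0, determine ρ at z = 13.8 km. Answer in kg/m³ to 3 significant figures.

Scale height: H = RT/g = 287 × 224 / 9.804 = 6557.3 m.
In an isothermal atmosphere, density decays like pressure: ρ = ρ₀ exp(−z/H).
z/H = 13800/6557.3 = 2.1045; exp(−2.1045) = 0.12191.
ρ = 1.527 × 0.12191 = 0.18616 kg/m³.

ρ ≈ 0.186 kg/m³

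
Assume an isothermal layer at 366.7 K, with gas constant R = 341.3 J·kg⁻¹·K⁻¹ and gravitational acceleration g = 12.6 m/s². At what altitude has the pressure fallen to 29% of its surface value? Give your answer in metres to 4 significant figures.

z ≈ 12300 m

Scale height: H = RT/g = 341.3 × 366.7 / 12.6 = 9932.9 m.
Set P/P₀ = exp(−z/H) = 0.29, so z = −H ln(0.29).
−ln(0.29) = 1.2379; z = 9932.9 × 1.2379 = 12296 m.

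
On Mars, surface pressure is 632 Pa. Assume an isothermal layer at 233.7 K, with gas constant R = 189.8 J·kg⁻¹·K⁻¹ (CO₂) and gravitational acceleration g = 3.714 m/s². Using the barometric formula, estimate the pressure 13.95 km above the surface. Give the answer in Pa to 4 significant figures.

Scale height: H = RT/g = 189.8 × 233.7 / 3.714 = 11943 m.
Barometric formula: P = P₀ exp(−z/H).
z/H = 13950/11943 = 1.1680; exp(−1.1680) = 0.31099.
P = 632 × 0.31099 = 196.55 Pa.

P ≈ 196.5 Pa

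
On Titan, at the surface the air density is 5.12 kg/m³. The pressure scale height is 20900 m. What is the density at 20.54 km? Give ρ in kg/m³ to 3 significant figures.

In an isothermal atmosphere, density decays like pressure: ρ = ρ₀ exp(−z/H).
z/H = 20540/20900 = 0.98278; exp(−0.98278) = 0.37427.
ρ = 5.12 × 0.37427 = 1.9163 kg/m³.

ρ ≈ 1.92 kg/m³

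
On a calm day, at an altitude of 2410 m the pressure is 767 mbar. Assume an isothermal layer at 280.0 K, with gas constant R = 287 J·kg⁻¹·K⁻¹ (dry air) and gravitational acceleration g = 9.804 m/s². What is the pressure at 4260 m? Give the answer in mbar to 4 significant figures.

P ≈ 612.0 mbar

Scale height: H = RT/g = 287 × 280.0 / 9.804 = 8196.7 m.
Between two levels, P₂ = P₁ exp(−Δz/H) with Δz = z₂ − z₁.
Δz = 4260.0 − 2410.0 = 1850.0 m; Δz/H = 1850.0/8196.7 = 0.22570.
P₂ = 767 × exp(−0.22570) = 767 × 0.79796 = 612.04 mbar.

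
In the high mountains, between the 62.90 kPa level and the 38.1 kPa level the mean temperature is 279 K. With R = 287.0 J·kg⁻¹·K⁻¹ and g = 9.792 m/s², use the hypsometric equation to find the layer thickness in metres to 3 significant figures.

Hypsometric equation: Δz = (R T̄/g) ln(P₁/P₂).
R T̄/g = 287.0 × 279 / 9.792 = 8177.4 m.
ln(62.90/38.1) = ln(1.6509) = 0.50132.
Δz = 8177.4 × 0.50132 = 4099.5 m.

Δz ≈ 4100 m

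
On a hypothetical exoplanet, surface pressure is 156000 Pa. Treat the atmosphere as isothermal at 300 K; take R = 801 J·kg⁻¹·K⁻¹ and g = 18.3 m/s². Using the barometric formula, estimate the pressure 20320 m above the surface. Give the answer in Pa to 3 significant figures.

P ≈ 33200 Pa

Scale height: H = RT/g = 801 × 300 / 18.3 = 13131 m.
Barometric formula: P = P₀ exp(−z/H).
z/H = 20320/13131 = 1.5475; exp(−1.5475) = 0.21278.
P = 156000 × 0.21278 = 33194 Pa.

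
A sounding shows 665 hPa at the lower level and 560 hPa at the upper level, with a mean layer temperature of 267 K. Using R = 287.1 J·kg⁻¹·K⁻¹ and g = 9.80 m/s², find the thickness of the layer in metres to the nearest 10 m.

Hypsometric equation: Δz = (R T̄/g) ln(P₁/P₂).
R T̄/g = 287.1 × 267 / 9.80 = 7822.0 m.
ln(665/560) = ln(1.1875) = 0.17185.
Δz = 7822.0 × 0.17185 = 1344.2 m.

Δz ≈ 1340 m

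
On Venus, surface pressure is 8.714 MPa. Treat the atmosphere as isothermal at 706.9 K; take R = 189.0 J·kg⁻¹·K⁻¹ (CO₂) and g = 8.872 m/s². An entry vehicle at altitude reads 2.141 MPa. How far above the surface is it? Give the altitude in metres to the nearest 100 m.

z ≈ 21100 m

Scale height: H = RT/g = 189.0 × 706.9 / 8.872 = 15059 m.
Invert the barometric formula: z = H ln(P₀/P).
P₀/P = 8.714/2.141 = 4.0701; ln(4.0701) = 1.4037.
z = 15059 × 1.4037 = 21138 m.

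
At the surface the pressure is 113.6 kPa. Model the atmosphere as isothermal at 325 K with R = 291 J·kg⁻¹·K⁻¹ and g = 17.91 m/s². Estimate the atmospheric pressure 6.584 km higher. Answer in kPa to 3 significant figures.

Scale height: H = RT/g = 291 × 325 / 17.91 = 5280.6 m.
Barometric formula: P = P₀ exp(−z/H).
z/H = 6584.0/5280.6 = 1.2468; exp(−1.2468) = 0.28742.
P = 113.6 × 0.28742 = 32.651 kPa.

P ≈ 32.7 kPa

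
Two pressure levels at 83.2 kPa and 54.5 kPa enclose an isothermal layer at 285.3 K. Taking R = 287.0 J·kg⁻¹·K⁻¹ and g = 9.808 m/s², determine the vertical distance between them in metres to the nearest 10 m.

Δz ≈ 3530 m

Hypsometric equation: Δz = (R T̄/g) ln(P₁/P₂).
R T̄/g = 287.0 × 285.3 / 9.808 = 8348.4 m.
ln(83.2/54.5) = ln(1.5266) = 0.42304.
Δz = 8348.4 × 0.42304 = 3531.7 m.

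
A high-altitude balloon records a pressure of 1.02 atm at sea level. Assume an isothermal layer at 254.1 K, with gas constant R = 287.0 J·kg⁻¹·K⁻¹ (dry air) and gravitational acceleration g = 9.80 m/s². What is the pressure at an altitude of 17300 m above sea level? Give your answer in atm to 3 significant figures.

Scale height: H = RT/g = 287.0 × 254.1 / 9.80 = 7441.5 m.
Barometric formula: P = P₀ exp(−z/H).
z/H = 17300/7441.5 = 2.3248; exp(−2.3248) = 0.097803.
P = 1.02 × 0.097803 = 0.099759 atm.

P ≈ 0.0998 atm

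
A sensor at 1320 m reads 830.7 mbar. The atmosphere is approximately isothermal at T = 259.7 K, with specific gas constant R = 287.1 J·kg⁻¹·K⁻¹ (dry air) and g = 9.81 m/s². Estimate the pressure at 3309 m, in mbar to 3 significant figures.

P ≈ 639 mbar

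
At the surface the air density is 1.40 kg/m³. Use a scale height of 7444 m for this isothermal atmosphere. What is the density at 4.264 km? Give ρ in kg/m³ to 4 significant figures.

In an isothermal atmosphere, density decays like pressure: ρ = ρ₀ exp(−z/H).
z/H = 4264.0/7444.0 = 0.57281; exp(−0.57281) = 0.56394.
ρ = 1.40 × 0.56394 = 0.78952 kg/m³.

ρ ≈ 0.7895 kg/m³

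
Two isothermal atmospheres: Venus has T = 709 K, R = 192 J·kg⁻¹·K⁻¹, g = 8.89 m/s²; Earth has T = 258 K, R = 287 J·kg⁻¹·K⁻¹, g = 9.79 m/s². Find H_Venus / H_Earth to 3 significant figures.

H_Venus/H_Earth ≈ 2.02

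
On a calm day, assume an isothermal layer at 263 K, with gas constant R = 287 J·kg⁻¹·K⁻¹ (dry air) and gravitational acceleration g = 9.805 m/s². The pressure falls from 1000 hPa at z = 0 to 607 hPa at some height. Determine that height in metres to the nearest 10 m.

Scale height: H = RT/g = 287 × 263 / 9.805 = 7698.2 m.
Invert the barometric formula: z = H ln(P₀/P).
P₀/P = 1000/607 = 1.6474; ln(1.6474) = 0.49920.
z = 7698.2 × 0.49920 = 3842.9 m.

z ≈ 3840 m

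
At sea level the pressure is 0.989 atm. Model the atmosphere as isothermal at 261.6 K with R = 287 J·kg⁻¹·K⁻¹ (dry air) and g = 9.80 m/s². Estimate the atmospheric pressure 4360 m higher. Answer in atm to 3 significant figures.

P ≈ 0.560 atm

Scale height: H = RT/g = 287 × 261.6 / 9.80 = 7661.1 m.
Barometric formula: P = P₀ exp(−z/H).
z/H = 4360.0/7661.1 = 0.56911; exp(−0.56911) = 0.56603.
P = 0.989 × 0.56603 = 0.55980 atm.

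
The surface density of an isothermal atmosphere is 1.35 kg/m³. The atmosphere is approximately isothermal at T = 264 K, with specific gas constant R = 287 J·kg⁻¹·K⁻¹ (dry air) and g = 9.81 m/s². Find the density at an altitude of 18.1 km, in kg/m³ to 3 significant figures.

Scale height: H = RT/g = 287 × 264 / 9.81 = 7723.5 m.
In an isothermal atmosphere, density decays like pressure: ρ = ρ₀ exp(−z/H).
z/H = 18100/7723.5 = 2.3435; exp(−2.3435) = 0.095991.
ρ = 1.35 × 0.095991 = 0.12959 kg/m³.

ρ ≈ 0.130 kg/m³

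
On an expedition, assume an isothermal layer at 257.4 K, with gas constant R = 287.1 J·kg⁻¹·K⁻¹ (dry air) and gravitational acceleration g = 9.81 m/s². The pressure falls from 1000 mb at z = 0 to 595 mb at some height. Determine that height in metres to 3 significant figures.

z ≈ 3910 m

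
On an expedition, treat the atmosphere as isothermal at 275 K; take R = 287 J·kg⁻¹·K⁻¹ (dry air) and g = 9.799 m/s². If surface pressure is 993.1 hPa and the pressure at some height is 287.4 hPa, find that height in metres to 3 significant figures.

Scale height: H = RT/g = 287 × 275 / 9.799 = 8054.4 m.
Invert the barometric formula: z = H ln(P₀/P).
P₀/P = 993.1/287.4 = 3.4555; ln(3.4555) = 1.2400.
z = 8054.4 × 1.2400 = 9987.5 m.

z ≈ 9990 m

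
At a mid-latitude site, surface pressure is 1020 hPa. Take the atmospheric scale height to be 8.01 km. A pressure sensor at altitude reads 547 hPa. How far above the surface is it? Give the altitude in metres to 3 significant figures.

Invert the barometric formula: z = H ln(P₀/P).
P₀/P = 1020/547 = 1.8647; ln(1.8647) = 0.62310.
z = 8010.0 × 0.62310 = 4991.0 m.

z ≈ 4990 m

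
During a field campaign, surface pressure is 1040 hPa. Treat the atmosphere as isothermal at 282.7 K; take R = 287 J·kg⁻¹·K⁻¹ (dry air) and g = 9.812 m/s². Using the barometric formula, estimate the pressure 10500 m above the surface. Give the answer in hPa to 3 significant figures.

Scale height: H = RT/g = 287 × 282.7 / 9.812 = 8268.9 m.
Barometric formula: P = P₀ exp(−z/H).
z/H = 10500/8268.9 = 1.2698; exp(−1.2698) = 0.28089.
P = 1040 × 0.28089 = 292.13 hPa.

P ≈ 292 hPa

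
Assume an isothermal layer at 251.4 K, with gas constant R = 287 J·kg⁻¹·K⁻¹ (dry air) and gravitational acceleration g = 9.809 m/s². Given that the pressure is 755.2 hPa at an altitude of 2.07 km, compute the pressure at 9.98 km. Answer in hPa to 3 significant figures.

Scale height: H = RT/g = 287 × 251.4 / 9.809 = 7355.7 m.
Between two levels, P₂ = P₁ exp(−Δz/H) with Δz = z₂ − z₁.
Δz = 9980.0 − 2070.0 = 7910.0 m; Δz/H = 7910.0/7355.7 = 1.0754.
P₂ = 755.2 × exp(−1.0754) = 755.2 × 0.34116 = 257.64 hPa.

P ≈ 258 hPa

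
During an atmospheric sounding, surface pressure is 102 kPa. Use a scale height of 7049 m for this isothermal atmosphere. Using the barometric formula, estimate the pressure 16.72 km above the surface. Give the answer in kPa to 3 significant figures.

Barometric formula: P = P₀ exp(−z/H).
z/H = 16720/7049.0 = 2.3720; exp(−2.3720) = 0.093294.
P = 102 × 0.093294 = 9.5160 kPa.

P ≈ 9.52 kPa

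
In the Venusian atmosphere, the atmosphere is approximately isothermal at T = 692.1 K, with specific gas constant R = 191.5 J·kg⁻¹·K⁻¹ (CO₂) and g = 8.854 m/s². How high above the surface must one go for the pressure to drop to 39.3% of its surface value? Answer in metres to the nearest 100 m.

z ≈ 14000 m

Scale height: H = RT/g = 191.5 × 692.1 / 8.854 = 14969 m.
Set P/P₀ = exp(−z/H) = 0.393, so z = −H ln(0.393).
−ln(0.393) = 0.93395; z = 14969 × 0.93395 = 13980 m.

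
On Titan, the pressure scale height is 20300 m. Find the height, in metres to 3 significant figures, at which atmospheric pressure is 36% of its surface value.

z ≈ 20700 m

Set P/P₀ = exp(−z/H) = 0.36, so z = −H ln(0.36).
−ln(0.36) = 1.0217; z = 20300 × 1.0217 = 20741 m.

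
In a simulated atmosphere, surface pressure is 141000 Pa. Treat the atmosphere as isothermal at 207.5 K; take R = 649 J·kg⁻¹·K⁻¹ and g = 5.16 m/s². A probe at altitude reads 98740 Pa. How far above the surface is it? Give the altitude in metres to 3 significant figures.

z ≈ 9300 m

Scale height: H = RT/g = 649 × 207.5 / 5.16 = 26098 m.
Invert the barometric formula: z = H ln(P₀/P).
P₀/P = 141000/98740 = 1.4280; ln(1.4280) = 0.35627.
z = 26098 × 0.35627 = 9297.9 m.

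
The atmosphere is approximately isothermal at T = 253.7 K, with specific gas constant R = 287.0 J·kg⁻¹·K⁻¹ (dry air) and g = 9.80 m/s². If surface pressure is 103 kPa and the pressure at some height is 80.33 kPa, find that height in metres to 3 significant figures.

z ≈ 1850 m

Scale height: H = RT/g = 287.0 × 253.7 / 9.80 = 7429.8 m.
Invert the barometric formula: z = H ln(P₀/P).
P₀/P = 103/80.33 = 1.2822; ln(1.2822) = 0.24858.
z = 7429.8 × 0.24858 = 1846.9 m.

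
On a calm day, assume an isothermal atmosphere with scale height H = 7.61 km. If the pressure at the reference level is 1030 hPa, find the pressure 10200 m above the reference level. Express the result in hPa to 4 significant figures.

Barometric formula: P = P₀ exp(−z/H).
z/H = 10200/7610.0 = 1.3403; exp(−1.3403) = 0.26177.
P = 1030 × 0.26177 = 269.62 hPa.

P ≈ 269.6 hPa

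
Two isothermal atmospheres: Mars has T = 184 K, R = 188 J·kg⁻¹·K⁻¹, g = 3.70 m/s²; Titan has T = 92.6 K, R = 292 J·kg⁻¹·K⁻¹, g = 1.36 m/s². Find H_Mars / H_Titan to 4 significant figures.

H = RT/g for each body.
H_Mars = 188 × 184 / 3.70 = 9349.2 m.
H_Titan = 292 × 92.6 / 1.36 = 19882 m.
H_Mars/H_Titan = 9349.2/19882 = 0.47023.

H_Mars/H_Titan ≈ 0.4702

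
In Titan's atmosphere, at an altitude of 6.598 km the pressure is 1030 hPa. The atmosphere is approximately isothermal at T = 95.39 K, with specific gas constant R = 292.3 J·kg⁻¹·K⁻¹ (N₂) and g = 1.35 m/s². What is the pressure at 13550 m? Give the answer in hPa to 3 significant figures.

P ≈ 736 hPa

Scale height: H = RT/g = 292.3 × 95.39 / 1.35 = 20654 m.
Between two levels, P₂ = P₁ exp(−Δz/H) with Δz = z₂ − z₁.
Δz = 13550 − 6598.0 = 6952.0 m; Δz/H = 6952.0/20654 = 0.33659.
P₂ = 1030 × exp(−0.33659) = 1030 × 0.71420 = 735.63 hPa.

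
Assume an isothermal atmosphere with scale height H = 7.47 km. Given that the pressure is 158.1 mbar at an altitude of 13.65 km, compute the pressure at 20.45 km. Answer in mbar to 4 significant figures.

P ≈ 63.62 mbar

Between two levels, P₂ = P₁ exp(−Δz/H) with Δz = z₂ − z₁.
Δz = 20450 − 13650 = 6800.0 m; Δz/H = 6800.0/7470.0 = 0.91031.
P₂ = 158.1 × exp(−0.91031) = 158.1 × 0.40240 = 63.619 mbar.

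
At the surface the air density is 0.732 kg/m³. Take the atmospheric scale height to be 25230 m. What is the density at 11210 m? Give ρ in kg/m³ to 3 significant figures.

ρ ≈ 0.469 kg/m³

In an isothermal atmosphere, density decays like pressure: ρ = ρ₀ exp(−z/H).
z/H = 11210/25230 = 0.44431; exp(−0.44431) = 0.64127.
ρ = 0.732 × 0.64127 = 0.46941 kg/m³.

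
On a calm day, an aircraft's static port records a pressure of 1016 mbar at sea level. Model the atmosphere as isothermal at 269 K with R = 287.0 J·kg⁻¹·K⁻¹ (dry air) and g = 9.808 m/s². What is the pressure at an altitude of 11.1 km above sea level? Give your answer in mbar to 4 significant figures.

Scale height: H = RT/g = 287.0 × 269 / 9.808 = 7871.4 m.
Barometric formula: P = P₀ exp(−z/H).
z/H = 11100/7871.4 = 1.4102; exp(−1.4102) = 0.24409.
P = 1016 × 0.24409 = 248.00 mbar.

P ≈ 248.0 mbar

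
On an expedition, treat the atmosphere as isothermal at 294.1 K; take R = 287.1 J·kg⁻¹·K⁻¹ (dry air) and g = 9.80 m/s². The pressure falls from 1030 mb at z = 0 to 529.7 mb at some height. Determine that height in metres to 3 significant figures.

Scale height: H = RT/g = 287.1 × 294.1 / 9.80 = 8615.9 m.
Invert the barometric formula: z = H ln(P₀/P).
P₀/P = 1030/529.7 = 1.9445; ln(1.9445) = 0.66500.
z = 8615.9 × 0.66500 = 5729.6 m.

z ≈ 5730 m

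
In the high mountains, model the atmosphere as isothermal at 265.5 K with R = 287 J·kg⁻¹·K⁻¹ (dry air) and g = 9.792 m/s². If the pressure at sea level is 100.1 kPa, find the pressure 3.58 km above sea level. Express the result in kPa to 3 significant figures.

P ≈ 63.2 kPa

Scale height: H = RT/g = 287 × 265.5 / 9.792 = 7781.7 m.
Barometric formula: P = P₀ exp(−z/H).
z/H = 3580.0/7781.7 = 0.46005; exp(−0.46005) = 0.63125.
P = 100.1 × 0.63125 = 63.188 kPa.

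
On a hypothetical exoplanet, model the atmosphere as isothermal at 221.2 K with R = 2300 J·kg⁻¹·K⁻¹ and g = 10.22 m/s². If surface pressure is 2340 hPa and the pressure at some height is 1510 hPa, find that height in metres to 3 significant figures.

z ≈ 21800 m

Scale height: H = RT/g = 2300 × 221.2 / 10.22 = 49781 m.
Invert the barometric formula: z = H ln(P₀/P).
P₀/P = 2340/1510 = 1.5497; ln(1.5497) = 0.43806.
z = 49781 × 0.43806 = 21807 m.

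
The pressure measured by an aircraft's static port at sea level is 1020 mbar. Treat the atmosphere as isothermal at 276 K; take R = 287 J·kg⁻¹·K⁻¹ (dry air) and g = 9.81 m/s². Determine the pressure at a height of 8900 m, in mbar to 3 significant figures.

P ≈ 339 mbar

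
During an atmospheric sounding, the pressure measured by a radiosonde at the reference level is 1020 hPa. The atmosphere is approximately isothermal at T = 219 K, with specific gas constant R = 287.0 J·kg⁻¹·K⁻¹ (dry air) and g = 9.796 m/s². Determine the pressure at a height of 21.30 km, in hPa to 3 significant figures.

P ≈ 36.9 hPa

Scale height: H = RT/g = 287.0 × 219 / 9.796 = 6416.2 m.
Barometric formula: P = P₀ exp(−z/H).
z/H = 21300/6416.2 = 3.3197; exp(−3.3197) = 0.036164.
P = 1020 × 0.036164 = 36.887 hPa.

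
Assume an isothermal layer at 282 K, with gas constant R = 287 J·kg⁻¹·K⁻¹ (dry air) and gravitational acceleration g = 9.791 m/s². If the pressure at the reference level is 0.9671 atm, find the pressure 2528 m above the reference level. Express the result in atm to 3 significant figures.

Scale height: H = RT/g = 287 × 282 / 9.791 = 8266.2 m.
Barometric formula: P = P₀ exp(−z/H).
z/H = 2528.0/8266.2 = 0.30582; exp(−0.30582) = 0.73652.
P = 0.9671 × 0.73652 = 0.71229 atm.

P ≈ 0.712 atm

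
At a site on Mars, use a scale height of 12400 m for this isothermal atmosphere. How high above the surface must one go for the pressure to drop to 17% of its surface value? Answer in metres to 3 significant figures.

Set P/P₀ = exp(−z/H) = 0.17, so z = −H ln(0.17).
−ln(0.17) = 1.7720; z = 12400 × 1.7720 = 21973 m.

z ≈ 22000 m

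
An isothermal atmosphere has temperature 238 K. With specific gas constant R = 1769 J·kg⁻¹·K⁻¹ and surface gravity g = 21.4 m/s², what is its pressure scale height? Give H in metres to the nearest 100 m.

H ≈ 19700 m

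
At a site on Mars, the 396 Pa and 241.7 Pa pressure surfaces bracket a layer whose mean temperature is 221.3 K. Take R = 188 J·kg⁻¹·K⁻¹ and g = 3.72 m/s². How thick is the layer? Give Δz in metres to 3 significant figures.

Δz ≈ 5520 m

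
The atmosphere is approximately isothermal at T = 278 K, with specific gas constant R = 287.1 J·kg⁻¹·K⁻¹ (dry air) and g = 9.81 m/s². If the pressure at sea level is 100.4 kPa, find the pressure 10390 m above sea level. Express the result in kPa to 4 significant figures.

Scale height: H = RT/g = 287.1 × 278 / 9.81 = 8136.0 m.
Barometric formula: P = P₀ exp(−z/H).
z/H = 10390/8136.0 = 1.2770; exp(−1.2770) = 0.27887.
P = 100.4 × 0.27887 = 27.999 kPa.

P ≈ 28.00 kPa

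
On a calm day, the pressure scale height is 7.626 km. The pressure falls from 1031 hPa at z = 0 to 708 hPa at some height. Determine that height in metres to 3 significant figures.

Invert the barometric formula: z = H ln(P₀/P).
P₀/P = 1031/708 = 1.4562; ln(1.4562) = 0.37583.
z = 7626.0 × 0.37583 = 2866.1 m.

z ≈ 2870 m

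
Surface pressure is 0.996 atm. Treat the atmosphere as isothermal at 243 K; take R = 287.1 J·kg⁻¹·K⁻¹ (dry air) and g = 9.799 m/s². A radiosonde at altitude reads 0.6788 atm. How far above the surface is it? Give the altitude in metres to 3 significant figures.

Scale height: H = RT/g = 287.1 × 243 / 9.799 = 7119.6 m.
Invert the barometric formula: z = H ln(P₀/P).
P₀/P = 0.996/0.6788 = 1.4673; ln(1.4673) = 0.38342.
z = 7119.6 × 0.38342 = 2729.8 m.

z ≈ 2730 m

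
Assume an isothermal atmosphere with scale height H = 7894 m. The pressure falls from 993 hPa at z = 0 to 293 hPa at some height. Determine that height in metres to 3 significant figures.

z ≈ 9640 m

Invert the barometric formula: z = H ln(P₀/P).
P₀/P = 993/293 = 3.3891; ln(3.3891) = 1.2206.
z = 7894.0 × 1.2206 = 9635.4 m.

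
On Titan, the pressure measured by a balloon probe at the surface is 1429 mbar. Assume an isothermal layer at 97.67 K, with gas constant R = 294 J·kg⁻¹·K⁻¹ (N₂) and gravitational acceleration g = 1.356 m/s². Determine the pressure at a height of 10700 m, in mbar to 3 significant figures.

Scale height: H = RT/g = 294 × 97.67 / 1.356 = 21176 m.
Barometric formula: P = P₀ exp(−z/H).
z/H = 10700/21176 = 0.50529; exp(−0.50529) = 0.60333.
P = 1429 × 0.60333 = 862.16 mbar.

P ≈ 862 mbar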